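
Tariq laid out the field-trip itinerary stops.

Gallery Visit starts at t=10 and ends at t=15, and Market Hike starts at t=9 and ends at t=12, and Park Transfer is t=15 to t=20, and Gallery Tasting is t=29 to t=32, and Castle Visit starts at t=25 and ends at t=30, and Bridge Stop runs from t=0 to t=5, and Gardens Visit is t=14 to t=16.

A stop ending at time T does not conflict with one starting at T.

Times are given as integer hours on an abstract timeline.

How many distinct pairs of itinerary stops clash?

Two intervals overlap when each starts before the other ends.
Sorted by start: Bridge Stop, Market Hike, Gallery Visit, Gardens Visit, Park Transfer, Castle Visit, Gallery Tasting.
Market Hike starts after Bridge Stop ends — done with Bridge Stop.
Gallery Visit starts before Market Hike ends → Market Hike and Gallery Visit overlap.
Gardens Visit starts after Market Hike ends — done with Market Hike.
Gardens Visit starts before Gallery Visit ends → Gallery Visit and Gardens Visit overlap.
Park Transfer starts exactly when Gallery Visit ends (back-to-back, no overlap) — done with Gallery Visit.
Park Transfer starts before Gardens Visit ends → Gardens Visit and Park Transfer overlap.
Castle Visit starts after Gardens Visit ends — done with Gardens Visit.
Castle Visit starts after Park Transfer ends — done with Park Transfer.
Gallery Tasting starts before Castle Visit ends → Castle Visit and Gallery Tasting overlap.
Overlapping pairs: Castle Visit & Gallery Tasting, Gallery Visit & Gardens Visit, Gallery Visit & Market Hike, Gardens Visit & Park Transfer — 4 in total.

4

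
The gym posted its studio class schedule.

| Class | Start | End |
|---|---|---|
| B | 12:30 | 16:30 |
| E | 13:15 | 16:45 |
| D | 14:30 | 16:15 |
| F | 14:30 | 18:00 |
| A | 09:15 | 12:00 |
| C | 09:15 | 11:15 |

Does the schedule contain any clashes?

Yes

Sorted by start: A, C, B, E, D, F.
C starts before A ends → A and C overlap.
That's a conflict, so the schedule is not conflict-free.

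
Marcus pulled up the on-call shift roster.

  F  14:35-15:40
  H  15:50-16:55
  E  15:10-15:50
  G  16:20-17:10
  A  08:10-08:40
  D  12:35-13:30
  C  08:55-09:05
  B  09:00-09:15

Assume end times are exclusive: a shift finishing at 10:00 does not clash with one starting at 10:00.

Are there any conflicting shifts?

Two intervals overlap when each starts before the other ends.
Sorted by start: A, C, B, D, F, E, H, G.
C starts after A ends; A is clear from here.
B starts before C ends → C and B overlap.
That's a conflict, so the schedule is not conflict-free.

Yes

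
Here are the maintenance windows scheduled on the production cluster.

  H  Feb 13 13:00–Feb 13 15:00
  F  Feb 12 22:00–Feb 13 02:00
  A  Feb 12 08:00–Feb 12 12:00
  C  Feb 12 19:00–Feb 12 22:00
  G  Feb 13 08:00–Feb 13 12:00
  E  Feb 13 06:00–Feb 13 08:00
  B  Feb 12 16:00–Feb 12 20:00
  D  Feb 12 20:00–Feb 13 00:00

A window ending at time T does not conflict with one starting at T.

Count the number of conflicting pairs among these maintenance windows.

3

Two intervals overlap when each starts before the other ends.
Sorted by start: A, B, C, D, F, E, G, H.
B starts after A ends; A is clear from here.
C starts before B ends → B and C overlap.
D starts exactly when B ends (back-to-back, no overlap); B is clear from here.
D starts before C ends → C and D overlap.
F starts exactly when C ends (back-to-back, no overlap); C is clear from here.
F starts before D ends → D and F overlap.
E starts after D ends; D is clear from here.
E starts after F ends; F is clear from here.
G starts exactly when E ends (back-to-back, no overlap); E is clear from here.
H starts after G ends.
Overlapping pairs: B & C, C & D, D & F — 3 in total.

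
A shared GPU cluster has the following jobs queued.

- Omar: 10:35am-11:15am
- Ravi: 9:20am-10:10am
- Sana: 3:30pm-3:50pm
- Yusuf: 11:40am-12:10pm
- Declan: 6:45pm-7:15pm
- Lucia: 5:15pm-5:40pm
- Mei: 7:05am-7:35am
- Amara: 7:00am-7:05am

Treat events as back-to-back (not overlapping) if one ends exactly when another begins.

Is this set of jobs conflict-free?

Sorted by start: Amara, Mei, Ravi, Omar, Yusuf, Sana, Lucia, Declan.
Mei starts exactly when Amara ends (back-to-back, no overlap); Amara is clear from here.
Ravi starts after Mei ends; Mei is clear from here.
Omar starts after Ravi ends; Ravi is clear from here.
Yusuf starts after Omar ends; Omar is clear from here.
Sana starts after Yusuf ends; Yusuf is clear from here.
Lucia starts after Sana ends; Sana is clear from here.
Declan starts after Lucia ends.
Every pair is clear; the schedule has no overlaps.

Yes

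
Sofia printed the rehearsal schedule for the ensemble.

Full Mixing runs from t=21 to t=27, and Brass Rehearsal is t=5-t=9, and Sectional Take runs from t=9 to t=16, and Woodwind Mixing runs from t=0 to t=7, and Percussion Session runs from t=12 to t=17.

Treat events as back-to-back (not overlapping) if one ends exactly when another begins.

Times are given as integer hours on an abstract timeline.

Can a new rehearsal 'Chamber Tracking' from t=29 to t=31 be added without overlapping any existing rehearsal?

Yes — the slot is free

Woodwind Mixing: ends t=7 at or before Chamber Tracking starts t=29 → clear.
Brass Rehearsal: ends t=9 at or before Chamber Tracking starts t=29 → clear.
Sectional Take: ends t=16 at or before Chamber Tracking starts t=29 → clear.
Percussion Session: ends t=17 at or before Chamber Tracking starts t=29 → clear.
Full Mixing: ends t=27 at or before Chamber Tracking starts t=29 → clear.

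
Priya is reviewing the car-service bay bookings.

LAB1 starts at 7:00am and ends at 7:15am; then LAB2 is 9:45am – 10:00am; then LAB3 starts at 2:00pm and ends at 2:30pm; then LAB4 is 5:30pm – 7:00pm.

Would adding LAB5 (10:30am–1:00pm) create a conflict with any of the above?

LAB1: ends 7:15am at or before LAB5 starts 10:30am → clear.
LAB2: ends 10:00am at or before LAB5 starts 10:30am → clear.
LAB3: starts 2:00pm at or after LAB5 ends 1:00pm → clear.
LAB4: starts 5:30pm at or after LAB5 ends 1:00pm → clear.

No — it doesn't clash with anything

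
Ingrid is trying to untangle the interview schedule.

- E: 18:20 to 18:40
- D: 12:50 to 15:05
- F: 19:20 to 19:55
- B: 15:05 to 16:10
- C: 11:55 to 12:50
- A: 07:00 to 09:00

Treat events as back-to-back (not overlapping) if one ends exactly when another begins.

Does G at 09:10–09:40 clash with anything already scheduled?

No — it doesn't clash with anything

A: ends 09:00 at or before G starts 09:10 → clear.
C: starts 11:55 at or after G ends 09:40 → clear.
D: starts 12:50 at or after G ends 09:40 → clear.
B: starts 15:05 at or after G ends 09:40 → clear.
E: starts 18:20 at or after G ends 09:40 → clear.
F: starts 19:20 at or after G ends 09:40 → clear.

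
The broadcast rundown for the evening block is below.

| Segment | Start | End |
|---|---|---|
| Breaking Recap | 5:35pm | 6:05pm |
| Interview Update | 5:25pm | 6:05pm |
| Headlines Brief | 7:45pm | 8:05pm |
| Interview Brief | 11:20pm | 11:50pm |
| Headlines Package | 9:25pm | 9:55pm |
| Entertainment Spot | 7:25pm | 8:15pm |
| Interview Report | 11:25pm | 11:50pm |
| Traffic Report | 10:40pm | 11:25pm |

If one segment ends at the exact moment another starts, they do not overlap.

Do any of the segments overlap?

Two intervals overlap when each starts before the other ends.
Sorted by start: Interview Update, Breaking Recap, Entertainment Spot, Headlines Brief, Headlines Package, Traffic Report, Interview Brief, Interview Report.
Breaking Recap starts before Interview Update ends → Interview Update and Breaking Recap overlap.
That's a conflict, so the schedule is not conflict-free.

Yes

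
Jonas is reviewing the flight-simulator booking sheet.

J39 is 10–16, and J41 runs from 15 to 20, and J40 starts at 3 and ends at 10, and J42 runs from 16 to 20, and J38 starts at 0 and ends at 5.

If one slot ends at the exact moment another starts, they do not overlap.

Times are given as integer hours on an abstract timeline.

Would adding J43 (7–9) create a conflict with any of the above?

J38: ends 5 at or before J43 starts 7 → clear.
J40: starts 3 before J43 ends 9, and ends 10 after J43 starts 7 → overlap.
J39: starts 10 at or after J43 ends 9 → clear.
J41: starts 15 at or after J43 ends 9 → clear.
J42: starts 16 at or after J43 ends 9 → clear.
J43 overlaps J40.

Yes — it overlaps J40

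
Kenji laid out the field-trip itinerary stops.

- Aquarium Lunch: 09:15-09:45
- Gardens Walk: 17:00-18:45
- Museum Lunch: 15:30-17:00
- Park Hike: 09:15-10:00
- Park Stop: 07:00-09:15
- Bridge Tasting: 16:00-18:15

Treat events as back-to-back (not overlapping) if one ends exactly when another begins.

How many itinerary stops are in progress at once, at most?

Walk through starts and ends in time order (an end at T is processed before a start at T):
07:00 start Park Stop → 1
09:15 end Park Stop → 0
09:15 start Aquarium Lunch → 1
09:15 start Park Hike → 2
09:45 end Aquarium Lunch → 1
10:00 end Park Hike → 0
15:30 start Museum Lunch → 1
16:00 start Bridge Tasting → 2
17:00 end Museum Lunch → 1
17:00 start Gardens Walk → 2
18:15 end Bridge Tasting → 1
18:45 end Gardens Walk → 0
Peak is 2, at 09:15 (Aquarium Lunch, Park Hike).

2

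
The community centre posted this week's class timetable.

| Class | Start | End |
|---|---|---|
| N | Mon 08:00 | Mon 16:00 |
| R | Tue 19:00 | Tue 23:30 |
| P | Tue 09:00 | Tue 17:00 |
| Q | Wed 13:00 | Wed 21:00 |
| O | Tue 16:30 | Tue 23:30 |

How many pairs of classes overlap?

Two intervals overlap when each starts before the other ends.
Sorted by start: N, P, O, R, Q.
P starts after N ends, so N has no further overlaps.
O starts before P ends → P and O overlap.
R starts after P ends, so P has no further overlaps.
R starts before O ends → O and R overlap.
Q starts after O ends.
Q starts after R ends.
Overlapping pairs: O & P, O & R — 2 in total.

2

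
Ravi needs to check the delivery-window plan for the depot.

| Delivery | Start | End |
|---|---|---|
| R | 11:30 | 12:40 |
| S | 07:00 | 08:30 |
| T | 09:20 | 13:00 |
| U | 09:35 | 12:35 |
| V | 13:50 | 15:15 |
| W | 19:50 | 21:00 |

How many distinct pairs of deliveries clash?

3

Sorted by start: S, T, U, R, V, W.
T starts after S ends; S is clear from here.
U starts before T ends → T and U overlap.
R starts before T ends → T and R overlap.
V starts after T ends; T is clear from here.
R starts before U ends → U and R overlap.
V starts after U ends; U is clear from here.
V starts after R ends; R is clear from here.
W starts after V ends.
Overlapping pairs: R & T, R & U, T & U — 3 in total.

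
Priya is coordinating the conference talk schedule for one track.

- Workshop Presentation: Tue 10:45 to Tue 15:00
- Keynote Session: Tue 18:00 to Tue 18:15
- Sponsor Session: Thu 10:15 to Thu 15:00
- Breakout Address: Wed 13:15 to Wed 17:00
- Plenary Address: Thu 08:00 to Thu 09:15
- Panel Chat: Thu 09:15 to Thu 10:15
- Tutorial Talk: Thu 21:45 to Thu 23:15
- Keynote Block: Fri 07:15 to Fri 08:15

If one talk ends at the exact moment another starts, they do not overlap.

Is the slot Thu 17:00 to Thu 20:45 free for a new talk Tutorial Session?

Workshop Presentation: ends Tue 15:00 at or before Tutorial Session starts Thu 17:00 → clear.
Keynote Session: ends Tue 18:15 at or before Tutorial Session starts Thu 17:00 → clear.
Breakout Address: ends Wed 17:00 at or before Tutorial Session starts Thu 17:00 → clear.
Plenary Address: ends Thu 09:15 at or before Tutorial Session starts Thu 17:00 → clear.
Panel Chat: ends Thu 10:15 at or before Tutorial Session starts Thu 17:00 → clear.
Sponsor Session: ends Thu 15:00 at or before Tutorial Session starts Thu 17:00 → clear.
Tutorial Talk: starts Thu 21:45 at or after Tutorial Session ends Thu 20:45 → clear.
Keynote Block: starts Fri 07:15 at or after Tutorial Session ends Thu 20:45 → clear.

Yes — the slot is free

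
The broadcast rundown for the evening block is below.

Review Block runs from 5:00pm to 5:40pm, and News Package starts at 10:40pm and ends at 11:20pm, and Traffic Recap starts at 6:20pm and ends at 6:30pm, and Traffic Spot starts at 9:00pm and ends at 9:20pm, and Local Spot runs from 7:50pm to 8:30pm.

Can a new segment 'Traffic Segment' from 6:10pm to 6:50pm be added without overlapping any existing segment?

No — it overlaps Traffic Recap

Review Block: ends 5:40pm at or before Traffic Segment starts 6:10pm → clear.
Traffic Recap: starts 6:20pm before Traffic Segment ends 6:50pm, and ends 6:30pm after Traffic Segment starts 6:10pm → overlap.
Local Spot: starts 7:50pm at or after Traffic Segment ends 6:50pm → clear.
Traffic Spot: starts 9:00pm at or after Traffic Segment ends 6:50pm → clear.
News Package: starts 10:40pm at or after Traffic Segment ends 6:50pm → clear.
Traffic Segment overlaps Traffic Recap.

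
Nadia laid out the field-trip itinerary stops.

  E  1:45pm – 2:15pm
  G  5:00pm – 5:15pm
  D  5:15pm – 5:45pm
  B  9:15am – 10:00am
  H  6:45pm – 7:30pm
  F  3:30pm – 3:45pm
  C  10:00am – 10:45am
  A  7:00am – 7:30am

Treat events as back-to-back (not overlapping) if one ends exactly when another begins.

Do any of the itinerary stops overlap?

No

Check each pair: they overlap iff neither finishes before the other starts.
Sorted by start: A, B, C, E, F, G, D, H.
B starts after A ends; A is clear from here.
C starts exactly when B ends (back-to-back, no overlap); B is clear from here.
E starts after C ends; C is clear from here.
F starts after E ends; E is clear from here.
G starts after F ends; F is clear from here.
D starts exactly when G ends (back-to-back, no overlap); G is clear from here.
H starts after D ends.
Every pair is clear; the schedule has no overlaps.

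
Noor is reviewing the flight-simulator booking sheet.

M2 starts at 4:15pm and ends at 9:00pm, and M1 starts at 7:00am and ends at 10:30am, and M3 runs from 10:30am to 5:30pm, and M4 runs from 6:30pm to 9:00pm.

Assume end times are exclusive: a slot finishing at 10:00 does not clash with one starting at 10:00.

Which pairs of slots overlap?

Sorted by start: M1, M3, M2, M4.
M3 starts exactly when M1 ends (back-to-back, no overlap), so nothing later overlaps M1 either.
M2 starts before M3 ends → M3 and M2 overlap.
M4 starts after M3 ends.
M4 starts before M2 ends → M2 and M4 overlap.

M2 & M3, M2 & M4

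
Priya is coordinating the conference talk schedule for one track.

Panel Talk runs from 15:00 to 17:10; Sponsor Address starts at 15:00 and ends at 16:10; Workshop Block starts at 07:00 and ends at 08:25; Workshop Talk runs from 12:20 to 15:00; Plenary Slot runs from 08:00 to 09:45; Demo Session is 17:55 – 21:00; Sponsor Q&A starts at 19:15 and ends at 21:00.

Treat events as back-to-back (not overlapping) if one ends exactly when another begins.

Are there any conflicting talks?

Two intervals overlap when each starts before the other ends.
Sorted by start: Workshop Block, Plenary Slot, Workshop Talk, Panel Talk, Sponsor Address, Demo Session, Sponsor Q&A.
Plenary Slot starts before Workshop Block ends → Workshop Block and Plenary Slot overlap.
That's a conflict, so the schedule is not conflict-free.

Yes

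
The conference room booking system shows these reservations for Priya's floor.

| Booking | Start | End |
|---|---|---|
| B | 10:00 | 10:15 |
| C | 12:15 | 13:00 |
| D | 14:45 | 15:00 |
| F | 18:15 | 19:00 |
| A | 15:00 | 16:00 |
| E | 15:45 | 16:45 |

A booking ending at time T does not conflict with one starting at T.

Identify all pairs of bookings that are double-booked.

A & E

Check each pair: they overlap iff neither finishes before the other starts.
Sorted by start: B, C, D, A, E, F.
C starts after B ends — done with B.
D starts after C ends — done with C.
A starts exactly when D ends (back-to-back, no overlap) — done with D.
E starts before A ends → A and E overlap.
F starts after A ends.
F starts after E ends.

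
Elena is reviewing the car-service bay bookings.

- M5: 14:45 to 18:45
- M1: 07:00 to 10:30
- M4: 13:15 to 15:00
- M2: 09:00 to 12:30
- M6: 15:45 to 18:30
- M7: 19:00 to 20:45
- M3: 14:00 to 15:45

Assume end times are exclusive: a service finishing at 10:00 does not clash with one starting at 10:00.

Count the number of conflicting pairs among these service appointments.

Sorted by start: M1, M2, M4, M3, M5, M6, M7.
M2 starts before M1 ends → M1 and M2 overlap.
M4 starts after M1 ends; M1 is clear from here.
M4 starts after M2 ends; M2 is clear from here.
M3 starts before M4 ends → M4 and M3 overlap.
M5 starts before M4 ends → M4 and M5 overlap.
M6 starts after M4 ends; M4 is clear from here.
M5 starts before M3 ends → M3 and M5 overlap.
M6 starts exactly when M3 ends (back-to-back, no overlap); M3 is clear from here.
M6 starts before M5 ends → M5 and M6 overlap.
M7 starts after M5 ends.
M7 starts after M6 ends.
Overlapping pairs: M1 & M2, M3 & M4, M3 & M5, M4 & M5, M5 & M6 — 5 in total.

5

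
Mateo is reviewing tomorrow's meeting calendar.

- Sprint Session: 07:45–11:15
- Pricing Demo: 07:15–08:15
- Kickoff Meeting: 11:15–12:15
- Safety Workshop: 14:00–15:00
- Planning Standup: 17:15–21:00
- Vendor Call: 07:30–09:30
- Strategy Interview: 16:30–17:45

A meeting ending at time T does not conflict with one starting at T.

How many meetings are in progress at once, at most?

3

Sort all start/end points and keep a running count:
07:15 start Pricing Demo → 1
07:30 start Vendor Call → 2
07:45 start Sprint Session → 3
08:15 end Pricing Demo → 2
09:30 end Vendor Call → 1
11:15 end Sprint Session → 0
11:15 start Kickoff Meeting → 1
12:15 end Kickoff Meeting → 0
14:00 start Safety Workshop → 1
15:00 end Safety Workshop → 0
16:30 start Strategy Interview → 1
17:15 start Planning Standup → 2
17:45 end Strategy Interview → 1
21:00 end Planning Standup → 0
Peak is 3, at 07:45 (Pricing Demo, Sprint Session, Vendor Call).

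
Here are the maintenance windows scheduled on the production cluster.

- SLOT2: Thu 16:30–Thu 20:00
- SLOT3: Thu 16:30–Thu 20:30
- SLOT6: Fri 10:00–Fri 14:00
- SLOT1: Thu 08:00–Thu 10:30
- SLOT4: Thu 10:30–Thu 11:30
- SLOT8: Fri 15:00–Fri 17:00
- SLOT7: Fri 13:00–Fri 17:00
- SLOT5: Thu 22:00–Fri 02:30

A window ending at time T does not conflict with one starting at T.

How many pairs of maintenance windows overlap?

Sorted by start: SLOT1, SLOT4, SLOT2, SLOT3, SLOT5, SLOT6, SLOT7, SLOT8.
SLOT4 starts exactly when SLOT1 ends (back-to-back, no overlap), so nothing later overlaps SLOT1 either.
SLOT2 starts after SLOT4 ends, so nothing later overlaps SLOT4 either.
SLOT3 starts before SLOT2 ends → SLOT2 and SLOT3 overlap.
SLOT5 starts after SLOT2 ends, so nothing later overlaps SLOT2 either.
SLOT5 starts after SLOT3 ends, so nothing later overlaps SLOT3 either.
SLOT6 starts after SLOT5 ends, so nothing later overlaps SLOT5 either.
SLOT7 starts before SLOT6 ends → SLOT6 and SLOT7 overlap.
SLOT8 starts after SLOT6 ends.
SLOT8 starts before SLOT7 ends → SLOT7 and SLOT8 overlap.
Overlapping pairs: SLOT2 & SLOT3, SLOT6 & SLOT7, SLOT7 & SLOT8 — 3 in total.

3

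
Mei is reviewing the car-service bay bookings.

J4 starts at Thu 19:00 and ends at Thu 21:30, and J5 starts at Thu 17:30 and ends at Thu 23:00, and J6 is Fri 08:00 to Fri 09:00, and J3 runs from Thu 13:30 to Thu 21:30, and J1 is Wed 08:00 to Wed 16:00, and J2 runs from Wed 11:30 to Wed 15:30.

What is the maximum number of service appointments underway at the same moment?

Sweep the timeline, counting +1 at each start and −1 at each end (ends before starts at a tie):
Wed 08:00 start J1 → 1
Wed 11:30 start J2 → 2
Wed 15:30 end J2 → 1
Wed 16:00 end J1 → 0
Thu 13:30 start J3 → 1
Thu 17:30 start J5 → 2
Thu 19:00 start J4 → 3
Thu 21:30 end J3 → 2
Thu 21:30 end J4 → 1
Thu 23:00 end J5 → 0
Fri 08:00 start J6 → 1
Fri 09:00 end J6 → 0
Peak is 3, at Thu 19:00 (J3, J4, J5).

3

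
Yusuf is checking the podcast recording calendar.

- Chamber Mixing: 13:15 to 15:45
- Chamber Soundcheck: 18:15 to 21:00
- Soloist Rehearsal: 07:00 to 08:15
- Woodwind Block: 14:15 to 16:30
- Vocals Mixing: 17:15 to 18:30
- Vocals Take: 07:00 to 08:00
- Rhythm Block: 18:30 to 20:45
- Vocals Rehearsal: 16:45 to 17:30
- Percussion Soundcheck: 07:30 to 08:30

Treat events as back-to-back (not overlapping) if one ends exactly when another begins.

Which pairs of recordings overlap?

Sorted by start: Vocals Take, Soloist Rehearsal, Percussion Soundcheck, Chamber Mixing, Woodwind Block, Vocals Rehearsal, Vocals Mixing, Chamber Soundcheck, Rhythm Block.
Soloist Rehearsal starts before Vocals Take ends → Vocals Take and Soloist Rehearsal overlap.
Percussion Soundcheck starts before Vocals Take ends → Vocals Take and Percussion Soundcheck overlap.
Chamber Mixing starts after Vocals Take ends; Vocals Take is clear from here.
Percussion Soundcheck starts before Soloist Rehearsal ends → Soloist Rehearsal and Percussion Soundcheck overlap.
Chamber Mixing starts after Soloist Rehearsal ends; Soloist Rehearsal is clear from here.
Chamber Mixing starts after Percussion Soundcheck ends; Percussion Soundcheck is clear from here.
Woodwind Block starts before Chamber Mixing ends → Chamber Mixing and Woodwind Block overlap.
Vocals Rehearsal starts after Chamber Mixing ends; Chamber Mixing is clear from here.
Vocals Rehearsal starts after Woodwind Block ends; Woodwind Block is clear from here.
Vocals Mixing starts before Vocals Rehearsal ends → Vocals Rehearsal and Vocals Mixing overlap.
Chamber Soundcheck starts after Vocals Rehearsal ends; Vocals Rehearsal is clear from here.
Chamber Soundcheck starts before Vocals Mixing ends → Vocals Mixing and Chamber Soundcheck overlap.
Rhythm Block starts exactly when Vocals Mixing ends (back-to-back, no overlap).
Rhythm Block starts before Chamber Soundcheck ends → Chamber Soundcheck and Rhythm Block overlap.

Chamber Mixing & Woodwind Block, Chamber Soundcheck & Rhythm Block, Chamber Soundcheck & Vocals Mixing, Percussion Soundcheck & Soloist Rehearsal, Percussion Soundcheck & Vocals Take, Soloist Rehearsal & Vocals Take, Vocals Mixing & Vocals Rehearsal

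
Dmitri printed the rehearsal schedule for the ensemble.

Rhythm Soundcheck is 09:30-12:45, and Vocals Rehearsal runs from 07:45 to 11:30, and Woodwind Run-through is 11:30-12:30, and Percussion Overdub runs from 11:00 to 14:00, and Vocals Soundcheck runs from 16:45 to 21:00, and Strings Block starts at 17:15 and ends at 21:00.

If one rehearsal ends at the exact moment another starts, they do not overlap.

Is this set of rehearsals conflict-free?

No

Sorted by start: Vocals Rehearsal, Rhythm Soundcheck, Percussion Overdub, Woodwind Run-through, Vocals Soundcheck, Strings Block.
Rhythm Soundcheck starts before Vocals Rehearsal ends → Vocals Rehearsal and Rhythm Soundcheck overlap.
That's a conflict, so the schedule is not conflict-free.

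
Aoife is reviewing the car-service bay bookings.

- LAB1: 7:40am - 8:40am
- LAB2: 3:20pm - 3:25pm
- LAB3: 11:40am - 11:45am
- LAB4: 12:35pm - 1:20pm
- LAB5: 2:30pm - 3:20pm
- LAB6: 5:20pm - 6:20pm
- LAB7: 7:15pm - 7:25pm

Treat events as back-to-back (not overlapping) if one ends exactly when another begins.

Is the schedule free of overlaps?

Sorted by start: LAB1, LAB3, LAB4, LAB5, LAB2, LAB6, LAB7.
LAB3 starts after LAB1 ends, so LAB1 has no further overlaps.
LAB4 starts after LAB3 ends, so LAB3 has no further overlaps.
LAB5 starts after LAB4 ends, so LAB4 has no further overlaps.
LAB2 starts exactly when LAB5 ends (back-to-back, no overlap), so LAB5 has no further overlaps.
LAB6 starts after LAB2 ends, so LAB2 has no further overlaps.
LAB7 starts after LAB6 ends.
Every pair is clear; the schedule has no overlaps.

Yes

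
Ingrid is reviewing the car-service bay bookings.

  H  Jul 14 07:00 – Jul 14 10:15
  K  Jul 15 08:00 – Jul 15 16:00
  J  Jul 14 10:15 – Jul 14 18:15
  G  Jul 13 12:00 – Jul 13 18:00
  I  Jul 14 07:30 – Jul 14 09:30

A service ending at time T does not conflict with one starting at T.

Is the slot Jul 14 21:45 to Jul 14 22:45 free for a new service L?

Yes — the slot is free

G: ends Jul 13 18:00 at or before L starts Jul 14 21:45 → clear.
H: ends Jul 14 10:15 at or before L starts Jul 14 21:45 → clear.
I: ends Jul 14 09:30 at or before L starts Jul 14 21:45 → clear.
J: ends Jul 14 18:15 at or before L starts Jul 14 21:45 → clear.
K: starts Jul 15 08:00 at or after L ends Jul 14 22:45 → clear.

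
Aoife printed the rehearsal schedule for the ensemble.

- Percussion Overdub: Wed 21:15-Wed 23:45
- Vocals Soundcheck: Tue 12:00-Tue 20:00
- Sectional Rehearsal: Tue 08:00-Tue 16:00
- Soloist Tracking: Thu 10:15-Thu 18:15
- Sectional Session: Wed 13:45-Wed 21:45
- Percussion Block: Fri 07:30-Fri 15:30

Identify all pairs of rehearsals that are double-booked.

Percussion Overdub & Sectional Session, Sectional Rehearsal & Vocals Soundcheck

Sorted by start: Sectional Rehearsal, Vocals Soundcheck, Sectional Session, Percussion Overdub, Soloist Tracking, Percussion Block.
Vocals Soundcheck starts before Sectional Rehearsal ends → Sectional Rehearsal and Vocals Soundcheck overlap.
Sectional Session starts after Sectional Rehearsal ends, so Sectional Rehearsal has no further overlaps.
Sectional Session starts after Vocals Soundcheck ends, so Vocals Soundcheck has no further overlaps.
Percussion Overdub starts before Sectional Session ends → Sectional Session and Percussion Overdub overlap.
Soloist Tracking starts after Sectional Session ends, so Sectional Session has no further overlaps.
Soloist Tracking starts after Percussion Overdub ends, so Percussion Overdub has no further overlaps.
Percussion Block starts after Soloist Tracking ends.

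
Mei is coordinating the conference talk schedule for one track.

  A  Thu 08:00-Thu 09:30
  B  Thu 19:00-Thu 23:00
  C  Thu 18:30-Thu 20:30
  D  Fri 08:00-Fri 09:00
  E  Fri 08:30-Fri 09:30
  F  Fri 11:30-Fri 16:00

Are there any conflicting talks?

Check each pair: they overlap iff neither finishes before the other starts.
Sorted by start: A, C, B, D, E, F.
C starts after A ends; A is clear from here.
B starts before C ends → C and B overlap.
That's a conflict, so the schedule is not conflict-free.

Yes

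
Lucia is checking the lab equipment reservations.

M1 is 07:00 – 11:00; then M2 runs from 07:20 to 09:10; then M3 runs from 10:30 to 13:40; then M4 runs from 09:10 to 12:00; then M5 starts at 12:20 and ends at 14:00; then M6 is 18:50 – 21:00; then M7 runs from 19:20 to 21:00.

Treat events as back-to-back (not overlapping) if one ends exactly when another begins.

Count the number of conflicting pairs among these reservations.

6

Sorted by start: M1, M2, M4, M3, M5, M6, M7.
M2 starts before M1 ends → M1 and M2 overlap.
M4 starts before M1 ends → M1 and M4 overlap.
M3 starts before M1 ends → M1 and M3 overlap.
M5 starts after M1 ends — done with M1.
M4 starts exactly when M2 ends (back-to-back, no overlap) — done with M2.
M3 starts before M4 ends → M4 and M3 overlap.
M5 starts after M4 ends — done with M4.
M5 starts before M3 ends → M3 and M5 overlap.
M6 starts after M3 ends — done with M3.
M6 starts after M5 ends — done with M5.
M7 starts before M6 ends → M6 and M7 overlap.
Overlapping pairs: M1 & M2, M1 & M3, M1 & M4, M3 & M4, M3 & M5, M6 & M7 — 6 in total.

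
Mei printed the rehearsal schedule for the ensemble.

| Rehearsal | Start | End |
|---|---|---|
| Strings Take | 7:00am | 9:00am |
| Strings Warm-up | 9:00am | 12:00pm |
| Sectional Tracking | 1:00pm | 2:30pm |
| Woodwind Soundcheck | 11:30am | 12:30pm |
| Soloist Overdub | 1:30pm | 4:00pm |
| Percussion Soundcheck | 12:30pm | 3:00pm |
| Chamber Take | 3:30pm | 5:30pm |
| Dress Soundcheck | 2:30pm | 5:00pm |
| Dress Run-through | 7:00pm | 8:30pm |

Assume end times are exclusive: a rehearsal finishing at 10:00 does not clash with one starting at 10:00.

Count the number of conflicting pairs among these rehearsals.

Sorted by start: Strings Take, Strings Warm-up, Woodwind Soundcheck, Percussion Soundcheck, Sectional Tracking, Soloist Overdub, Dress Soundcheck, Chamber Take, Dress Run-through.
Strings Warm-up starts exactly when Strings Take ends (back-to-back, no overlap) — done with Strings Take.
Woodwind Soundcheck starts before Strings Warm-up ends → Strings Warm-up and Woodwind Soundcheck overlap.
Percussion Soundcheck starts after Strings Warm-up ends — done with Strings Warm-up.
Percussion Soundcheck starts exactly when Woodwind Soundcheck ends (back-to-back, no overlap) — done with Woodwind Soundcheck.
Sectional Tracking starts before Percussion Soundcheck ends → Percussion Soundcheck and Sectional Tracking overlap.
Soloist Overdub starts before Percussion Soundcheck ends → Percussion Soundcheck and Soloist Overdub overlap.
Dress Soundcheck starts before Percussion Soundcheck ends → Percussion Soundcheck and Dress Soundcheck overlap.
Chamber Take starts after Percussion Soundcheck ends — done with Percussion Soundcheck.
Soloist Overdub starts before Sectional Tracking ends → Sectional Tracking and Soloist Overdub overlap.
Dress Soundcheck starts exactly when Sectional Tracking ends (back-to-back, no overlap) — done with Sectional Tracking.
Dress Soundcheck starts before Soloist Overdub ends → Soloist Overdub and Dress Soundcheck overlap.
Chamber Take starts before Soloist Overdub ends → Soloist Overdub and Chamber Take overlap.
Dress Run-through starts after Soloist Overdub ends.
Chamber Take starts before Dress Soundcheck ends → Dress Soundcheck and Chamber Take overlap.
Dress Run-through starts after Dress Soundcheck ends.
Dress Run-through starts after Chamber Take ends.
Overlapping pairs: Chamber Take & Dress Soundcheck, Chamber Take & Soloist Overdub, Dress Soundcheck & Percussion Soundcheck, Dress Soundcheck & Soloist Overdub, Percussion Soundcheck & Sectional Tracking, Percussion Soundcheck & Soloist Overdub, Sectional Tracking & Soloist Overdub, Strings Warm-up & Woodwind Soundcheck — 8 in total.

8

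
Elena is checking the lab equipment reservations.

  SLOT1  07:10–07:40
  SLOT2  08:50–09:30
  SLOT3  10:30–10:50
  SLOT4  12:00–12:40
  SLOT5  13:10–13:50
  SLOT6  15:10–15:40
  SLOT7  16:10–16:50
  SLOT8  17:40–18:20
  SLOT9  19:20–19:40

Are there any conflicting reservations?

Two intervals overlap when each starts before the other ends.
Sorted by start: SLOT1, SLOT2, SLOT3, SLOT4, SLOT5, SLOT6, SLOT7, SLOT8, SLOT9.
SLOT2 starts after SLOT1 ends; SLOT1 is clear from here.
SLOT3 starts after SLOT2 ends; SLOT2 is clear from here.
SLOT4 starts after SLOT3 ends; SLOT3 is clear from here.
SLOT5 starts after SLOT4 ends; SLOT4 is clear from here.
SLOT6 starts after SLOT5 ends; SLOT5 is clear from here.
SLOT7 starts after SLOT6 ends; SLOT6 is clear from here.
SLOT8 starts after SLOT7 ends; SLOT7 is clear from here.
SLOT9 starts after SLOT8 ends.
Every pair is clear; the schedule has no overlaps.

No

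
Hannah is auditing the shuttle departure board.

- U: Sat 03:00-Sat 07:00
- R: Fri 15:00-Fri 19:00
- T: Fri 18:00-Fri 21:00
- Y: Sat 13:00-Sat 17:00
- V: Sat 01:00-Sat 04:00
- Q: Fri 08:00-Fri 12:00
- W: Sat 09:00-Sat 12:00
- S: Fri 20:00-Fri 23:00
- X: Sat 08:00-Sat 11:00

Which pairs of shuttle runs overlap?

Two intervals overlap when each starts before the other ends.
Sorted by start: Q, R, T, S, V, U, X, W, Y.
R starts after Q ends, so nothing later overlaps Q either.
T starts before R ends → R and T overlap.
S starts after R ends, so nothing later overlaps R either.
S starts before T ends → T and S overlap.
V starts after T ends, so nothing later overlaps T either.
V starts after S ends, so nothing later overlaps S either.
U starts before V ends → V and U overlap.
X starts after V ends, so nothing later overlaps V either.
X starts after U ends, so nothing later overlaps U either.
W starts before X ends → X and W overlap.
Y starts after X ends.
Y starts after W ends.

R & T, S & T, U & V, W & X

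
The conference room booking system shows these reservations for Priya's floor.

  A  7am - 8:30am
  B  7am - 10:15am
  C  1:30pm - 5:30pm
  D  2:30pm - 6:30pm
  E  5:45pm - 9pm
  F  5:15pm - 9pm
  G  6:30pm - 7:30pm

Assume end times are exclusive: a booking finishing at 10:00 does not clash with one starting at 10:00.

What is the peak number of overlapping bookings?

3

Sweep the timeline, counting +1 at each start and −1 at each end (ends before starts at a tie):
7am start A → 1
7am start B → 2
8:30am end A → 1
10:15am end B → 0
1:30pm start C → 1
2:30pm start D → 2
5:15pm start F → 3
5:30pm end C → 2
5:45pm start E → 3
6:30pm end D → 2
6:30pm start G → 3
7:30pm end G → 2
9pm end E → 1
9pm end F → 0
Peak is 3, at 5:15pm (C, D, F).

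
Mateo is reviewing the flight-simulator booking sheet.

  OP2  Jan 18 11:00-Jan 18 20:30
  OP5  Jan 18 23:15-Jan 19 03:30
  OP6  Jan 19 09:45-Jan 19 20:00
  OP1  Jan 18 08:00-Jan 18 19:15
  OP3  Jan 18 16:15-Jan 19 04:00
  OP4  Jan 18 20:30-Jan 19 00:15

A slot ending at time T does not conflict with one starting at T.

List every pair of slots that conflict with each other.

Sorted by start: OP1, OP2, OP3, OP4, OP5, OP6.
OP2 starts before OP1 ends → OP1 and OP2 overlap.
OP3 starts before OP1 ends → OP1 and OP3 overlap.
OP4 starts after OP1 ends — done with OP1.
OP3 starts before OP2 ends → OP2 and OP3 overlap.
OP4 starts exactly when OP2 ends (back-to-back, no overlap) — done with OP2.
OP4 starts before OP3 ends → OP3 and OP4 overlap.
OP5 starts before OP3 ends → OP3 and OP5 overlap.
OP6 starts after OP3 ends.
OP5 starts before OP4 ends → OP4 and OP5 overlap.
OP6 starts after OP4 ends.
OP6 starts after OP5 ends.

OP1 & OP2, OP1 & OP3, OP2 & OP3, OP3 & OP4, OP3 & OP5, OP4 & OP5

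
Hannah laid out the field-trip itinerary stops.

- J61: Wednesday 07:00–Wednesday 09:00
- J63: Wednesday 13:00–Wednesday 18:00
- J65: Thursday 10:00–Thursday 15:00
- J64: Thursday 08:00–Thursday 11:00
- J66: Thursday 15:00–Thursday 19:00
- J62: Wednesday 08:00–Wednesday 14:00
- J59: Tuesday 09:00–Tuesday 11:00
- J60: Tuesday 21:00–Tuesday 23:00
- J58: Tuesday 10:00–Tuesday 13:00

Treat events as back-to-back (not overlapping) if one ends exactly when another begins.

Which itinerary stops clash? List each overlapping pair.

Sorted by start: J59, J58, J60, J61, J62, J63, J64, J65, J66.
J58 starts before J59 ends → J59 and J58 overlap.
J60 starts after J59 ends — done with J59.
J60 starts after J58 ends — done with J58.
J61 starts after J60 ends — done with J60.
J62 starts before J61 ends → J61 and J62 overlap.
J63 starts after J61 ends — done with J61.
J63 starts before J62 ends → J62 and J63 overlap.
J64 starts after J62 ends — done with J62.
J64 starts after J63 ends — done with J63.
J65 starts before J64 ends → J64 and J65 overlap.
J66 starts after J64 ends.
J66 starts exactly when J65 ends (back-to-back, no overlap).

J58 & J59, J61 & J62, J62 & J63, J64 & J65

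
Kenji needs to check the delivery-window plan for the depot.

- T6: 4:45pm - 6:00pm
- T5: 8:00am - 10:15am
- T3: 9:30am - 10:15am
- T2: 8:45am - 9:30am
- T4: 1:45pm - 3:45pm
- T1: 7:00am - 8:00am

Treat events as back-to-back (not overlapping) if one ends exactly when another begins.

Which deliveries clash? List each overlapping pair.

T2 & T5, T3 & T5

Sorted by start: T1, T5, T2, T3, T4, T6.
T5 starts exactly when T1 ends (back-to-back, no overlap); T1 is clear from here.
T2 starts before T5 ends → T5 and T2 overlap.
T3 starts before T5 ends → T5 and T3 overlap.
T4 starts after T5 ends; T5 is clear from here.
T3 starts exactly when T2 ends (back-to-back, no overlap); T2 is clear from here.
T4 starts after T3 ends; T3 is clear from here.
T6 starts after T4 ends.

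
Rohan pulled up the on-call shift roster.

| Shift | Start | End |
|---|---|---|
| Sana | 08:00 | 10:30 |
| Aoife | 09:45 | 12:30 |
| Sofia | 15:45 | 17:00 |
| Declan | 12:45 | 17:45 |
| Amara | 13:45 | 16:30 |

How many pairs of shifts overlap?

Sorted by start: Sana, Aoife, Declan, Amara, Sofia.
Aoife starts before Sana ends → Sana and Aoife overlap.
Declan starts after Sana ends, so Sana has no further overlaps.
Declan starts after Aoife ends, so Aoife has no further overlaps.
Amara starts before Declan ends → Declan and Amara overlap.
Sofia starts before Declan ends → Declan and Sofia overlap.
Sofia starts before Amara ends → Amara and Sofia overlap.
Overlapping pairs: Amara & Declan, Amara & Sofia, Aoife & Sana, Declan & Sofia — 4 in total.

4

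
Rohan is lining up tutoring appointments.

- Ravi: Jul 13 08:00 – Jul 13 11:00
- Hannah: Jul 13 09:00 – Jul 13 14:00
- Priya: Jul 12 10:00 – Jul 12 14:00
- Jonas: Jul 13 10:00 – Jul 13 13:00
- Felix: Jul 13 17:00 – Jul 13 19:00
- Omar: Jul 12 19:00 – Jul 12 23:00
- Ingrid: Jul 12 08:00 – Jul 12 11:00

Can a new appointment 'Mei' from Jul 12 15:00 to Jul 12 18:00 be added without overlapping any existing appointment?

Yes — the slot is free

Ingrid: ends Jul 12 11:00 at or before Mei starts Jul 12 15:00 → clear.
Priya: ends Jul 12 14:00 at or before Mei starts Jul 12 15:00 → clear.
Omar: starts Jul 12 19:00 at or after Mei ends Jul 12 18:00 → clear.
Ravi: starts Jul 13 08:00 at or after Mei ends Jul 12 18:00 → clear.
Hannah: starts Jul 13 09:00 at or after Mei ends Jul 12 18:00 → clear.
Jonas: starts Jul 13 10:00 at or after Mei ends Jul 12 18:00 → clear.
Felix: starts Jul 13 17:00 at or after Mei ends Jul 12 18:00 → clear.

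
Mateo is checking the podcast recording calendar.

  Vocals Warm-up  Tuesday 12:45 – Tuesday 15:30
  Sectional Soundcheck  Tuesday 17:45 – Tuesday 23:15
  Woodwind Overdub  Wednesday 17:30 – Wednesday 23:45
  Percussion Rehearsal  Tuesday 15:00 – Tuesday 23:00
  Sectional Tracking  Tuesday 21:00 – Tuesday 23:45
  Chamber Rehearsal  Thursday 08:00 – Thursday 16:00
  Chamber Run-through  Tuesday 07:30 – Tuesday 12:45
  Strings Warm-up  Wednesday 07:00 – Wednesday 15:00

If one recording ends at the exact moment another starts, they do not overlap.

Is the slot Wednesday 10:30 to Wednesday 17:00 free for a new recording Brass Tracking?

Chamber Run-through: ends Tuesday 12:45 at or before Brass Tracking starts Wednesday 10:30 → clear.
Vocals Warm-up: ends Tuesday 15:30 at or before Brass Tracking starts Wednesday 10:30 → clear.
Percussion Rehearsal: ends Tuesday 23:00 at or before Brass Tracking starts Wednesday 10:30 → clear.
Sectional Soundcheck: ends Tuesday 23:15 at or before Brass Tracking starts Wednesday 10:30 → clear.
Sectional Tracking: ends Tuesday 23:45 at or before Brass Tracking starts Wednesday 10:30 → clear.
Strings Warm-up: starts Wednesday 07:00 before Brass Tracking ends Wednesday 17:00, and ends Wednesday 15:00 after Brass Tracking starts Wednesday 10:30 → overlap.
Woodwind Overdub: starts Wednesday 17:30 at or after Brass Tracking ends Wednesday 17:00 → clear.
Chamber Rehearsal: starts Thursday 08:00 at or after Brass Tracking ends Wednesday 17:00 → clear.
Brass Tracking overlaps Strings Warm-up.

No — it overlaps Strings Warm-up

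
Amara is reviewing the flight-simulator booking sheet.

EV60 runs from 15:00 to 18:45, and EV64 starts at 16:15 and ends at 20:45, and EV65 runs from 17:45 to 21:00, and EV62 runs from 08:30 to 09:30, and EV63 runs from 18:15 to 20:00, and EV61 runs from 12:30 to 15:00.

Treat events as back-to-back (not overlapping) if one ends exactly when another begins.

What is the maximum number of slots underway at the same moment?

4

Sweep the timeline, counting +1 at each start and −1 at each end (ends before starts at a tie):
08:30 start EV62 → 1
09:30 end EV62 → 0
12:30 start EV61 → 1
15:00 end EV61 → 0
15:00 start EV60 → 1
16:15 start EV64 → 2
17:45 start EV65 → 3
18:15 start EV63 → 4
18:45 end EV60 → 3
20:00 end EV63 → 2
20:45 end EV64 → 1
21:00 end EV65 → 0
Peak is 4, at 18:15 (EV60, EV63, EV64, EV65).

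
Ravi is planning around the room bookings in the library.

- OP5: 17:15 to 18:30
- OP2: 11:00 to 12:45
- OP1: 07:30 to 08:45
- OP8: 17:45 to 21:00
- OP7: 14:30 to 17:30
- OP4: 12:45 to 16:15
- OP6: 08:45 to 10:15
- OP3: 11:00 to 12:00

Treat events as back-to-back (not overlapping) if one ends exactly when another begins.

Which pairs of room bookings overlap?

OP2 & OP3, OP4 & OP7, OP5 & OP7, OP5 & OP8

Check each pair: they overlap iff neither finishes before the other starts.
Sorted by start: OP1, OP6, OP2, OP3, OP4, OP7, OP5, OP8.
OP6 starts exactly when OP1 ends (back-to-back, no overlap), so nothing later overlaps OP1 either.
OP2 starts after OP6 ends, so nothing later overlaps OP6 either.
OP3 starts before OP2 ends → OP2 and OP3 overlap.
OP4 starts exactly when OP2 ends (back-to-back, no overlap), so nothing later overlaps OP2 either.
OP4 starts after OP3 ends, so nothing later overlaps OP3 either.
OP7 starts before OP4 ends → OP4 and OP7 overlap.
OP5 starts after OP4 ends, so nothing later overlaps OP4 either.
OP5 starts before OP7 ends → OP7 and OP5 overlap.
OP8 starts after OP7 ends.
OP8 starts before OP5 ends → OP5 and OP8 overlap.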